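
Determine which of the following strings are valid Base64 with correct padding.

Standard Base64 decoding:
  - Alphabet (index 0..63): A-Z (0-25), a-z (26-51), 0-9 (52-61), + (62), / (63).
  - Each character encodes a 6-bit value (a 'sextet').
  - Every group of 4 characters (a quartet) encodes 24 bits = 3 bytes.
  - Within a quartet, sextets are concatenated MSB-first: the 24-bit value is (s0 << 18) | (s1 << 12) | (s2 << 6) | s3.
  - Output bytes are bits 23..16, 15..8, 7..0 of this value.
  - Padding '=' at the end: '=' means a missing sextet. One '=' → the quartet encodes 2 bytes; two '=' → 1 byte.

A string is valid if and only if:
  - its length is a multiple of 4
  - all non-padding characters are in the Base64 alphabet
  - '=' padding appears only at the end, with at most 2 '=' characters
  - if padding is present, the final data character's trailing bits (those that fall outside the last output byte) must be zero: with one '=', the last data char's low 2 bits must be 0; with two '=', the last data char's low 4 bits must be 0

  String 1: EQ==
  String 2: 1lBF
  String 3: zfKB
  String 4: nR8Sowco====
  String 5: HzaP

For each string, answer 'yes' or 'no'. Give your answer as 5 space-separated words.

String 1: 'EQ==' → valid
String 2: '1lBF' → valid
String 3: 'zfKB' → valid
String 4: 'nR8Sowco====' → invalid (4 pad chars (max 2))
String 5: 'HzaP' → valid

Answer: yes yes yes no yes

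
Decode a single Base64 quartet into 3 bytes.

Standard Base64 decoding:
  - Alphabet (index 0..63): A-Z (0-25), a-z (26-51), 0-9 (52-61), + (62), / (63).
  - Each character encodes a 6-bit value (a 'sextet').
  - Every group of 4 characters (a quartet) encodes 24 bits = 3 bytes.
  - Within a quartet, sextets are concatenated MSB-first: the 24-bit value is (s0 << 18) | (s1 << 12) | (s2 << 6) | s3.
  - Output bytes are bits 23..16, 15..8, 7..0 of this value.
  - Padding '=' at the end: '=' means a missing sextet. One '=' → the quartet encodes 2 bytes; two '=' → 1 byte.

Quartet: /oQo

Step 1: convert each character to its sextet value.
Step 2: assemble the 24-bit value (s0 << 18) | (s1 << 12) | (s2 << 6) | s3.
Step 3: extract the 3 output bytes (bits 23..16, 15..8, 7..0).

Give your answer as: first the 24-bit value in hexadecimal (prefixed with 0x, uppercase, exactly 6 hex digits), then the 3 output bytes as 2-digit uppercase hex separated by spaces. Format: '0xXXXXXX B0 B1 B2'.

Answer: 0xFE8428 FE 84 28

Derivation:
Sextets: /=63, o=40, Q=16, o=40
24-bit: (63<<18) | (40<<12) | (16<<6) | 40
      = 0xFC0000 | 0x028000 | 0x000400 | 0x000028
      = 0xFE8428
Bytes: (v>>16)&0xFF=FE, (v>>8)&0xFF=84, v&0xFF=28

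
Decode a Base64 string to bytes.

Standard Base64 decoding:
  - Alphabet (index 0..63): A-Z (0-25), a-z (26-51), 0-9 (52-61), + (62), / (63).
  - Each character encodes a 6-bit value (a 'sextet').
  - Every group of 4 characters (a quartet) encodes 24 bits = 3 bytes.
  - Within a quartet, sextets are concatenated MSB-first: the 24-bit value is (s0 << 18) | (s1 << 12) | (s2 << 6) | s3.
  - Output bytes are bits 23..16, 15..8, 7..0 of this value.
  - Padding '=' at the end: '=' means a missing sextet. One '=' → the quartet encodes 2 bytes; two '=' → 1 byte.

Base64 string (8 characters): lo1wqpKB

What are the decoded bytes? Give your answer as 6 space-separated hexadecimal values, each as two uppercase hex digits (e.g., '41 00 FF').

After char 0 ('l'=37): chars_in_quartet=1 acc=0x25 bytes_emitted=0
After char 1 ('o'=40): chars_in_quartet=2 acc=0x968 bytes_emitted=0
After char 2 ('1'=53): chars_in_quartet=3 acc=0x25A35 bytes_emitted=0
After char 3 ('w'=48): chars_in_quartet=4 acc=0x968D70 -> emit 96 8D 70, reset; bytes_emitted=3
After char 4 ('q'=42): chars_in_quartet=1 acc=0x2A bytes_emitted=3
After char 5 ('p'=41): chars_in_quartet=2 acc=0xAA9 bytes_emitted=3
After char 6 ('K'=10): chars_in_quartet=3 acc=0x2AA4A bytes_emitted=3
After char 7 ('B'=1): chars_in_quartet=4 acc=0xAA9281 -> emit AA 92 81, reset; bytes_emitted=6

Answer: 96 8D 70 AA 92 81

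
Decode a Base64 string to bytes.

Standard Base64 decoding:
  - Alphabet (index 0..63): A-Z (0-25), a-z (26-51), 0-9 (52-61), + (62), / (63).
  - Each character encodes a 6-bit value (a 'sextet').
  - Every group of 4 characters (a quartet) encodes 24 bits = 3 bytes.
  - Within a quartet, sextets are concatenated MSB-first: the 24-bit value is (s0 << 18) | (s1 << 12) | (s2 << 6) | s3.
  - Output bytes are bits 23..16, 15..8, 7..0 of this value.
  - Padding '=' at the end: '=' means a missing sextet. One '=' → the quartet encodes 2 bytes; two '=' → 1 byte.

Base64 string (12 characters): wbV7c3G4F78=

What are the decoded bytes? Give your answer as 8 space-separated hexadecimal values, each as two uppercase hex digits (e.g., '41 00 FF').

Answer: C1 B5 7B 73 71 B8 17 BF

Derivation:
After char 0 ('w'=48): chars_in_quartet=1 acc=0x30 bytes_emitted=0
After char 1 ('b'=27): chars_in_quartet=2 acc=0xC1B bytes_emitted=0
After char 2 ('V'=21): chars_in_quartet=3 acc=0x306D5 bytes_emitted=0
After char 3 ('7'=59): chars_in_quartet=4 acc=0xC1B57B -> emit C1 B5 7B, reset; bytes_emitted=3
After char 4 ('c'=28): chars_in_quartet=1 acc=0x1C bytes_emitted=3
After char 5 ('3'=55): chars_in_quartet=2 acc=0x737 bytes_emitted=3
After char 6 ('G'=6): chars_in_quartet=3 acc=0x1CDC6 bytes_emitted=3
After char 7 ('4'=56): chars_in_quartet=4 acc=0x7371B8 -> emit 73 71 B8, reset; bytes_emitted=6
After char 8 ('F'=5): chars_in_quartet=1 acc=0x5 bytes_emitted=6
After char 9 ('7'=59): chars_in_quartet=2 acc=0x17B bytes_emitted=6
After char 10 ('8'=60): chars_in_quartet=3 acc=0x5EFC bytes_emitted=6
Padding '=': partial quartet acc=0x5EFC -> emit 17 BF; bytes_emitted=8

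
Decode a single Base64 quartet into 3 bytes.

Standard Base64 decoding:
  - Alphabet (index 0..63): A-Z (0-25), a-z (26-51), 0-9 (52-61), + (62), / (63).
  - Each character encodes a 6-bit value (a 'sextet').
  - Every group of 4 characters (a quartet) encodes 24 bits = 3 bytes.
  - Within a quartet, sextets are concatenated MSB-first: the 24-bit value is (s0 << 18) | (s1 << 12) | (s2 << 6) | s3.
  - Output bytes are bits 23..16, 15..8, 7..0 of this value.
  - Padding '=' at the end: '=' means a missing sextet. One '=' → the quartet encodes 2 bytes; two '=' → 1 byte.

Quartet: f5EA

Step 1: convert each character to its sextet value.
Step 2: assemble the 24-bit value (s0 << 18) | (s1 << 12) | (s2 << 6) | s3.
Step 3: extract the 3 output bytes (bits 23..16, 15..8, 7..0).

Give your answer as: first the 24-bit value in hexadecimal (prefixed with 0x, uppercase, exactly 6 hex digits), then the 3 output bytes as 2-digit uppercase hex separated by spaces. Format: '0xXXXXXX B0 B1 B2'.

Sextets: f=31, 5=57, E=4, A=0
24-bit: (31<<18) | (57<<12) | (4<<6) | 0
      = 0x7C0000 | 0x039000 | 0x000100 | 0x000000
      = 0x7F9100
Bytes: (v>>16)&0xFF=7F, (v>>8)&0xFF=91, v&0xFF=00

Answer: 0x7F9100 7F 91 00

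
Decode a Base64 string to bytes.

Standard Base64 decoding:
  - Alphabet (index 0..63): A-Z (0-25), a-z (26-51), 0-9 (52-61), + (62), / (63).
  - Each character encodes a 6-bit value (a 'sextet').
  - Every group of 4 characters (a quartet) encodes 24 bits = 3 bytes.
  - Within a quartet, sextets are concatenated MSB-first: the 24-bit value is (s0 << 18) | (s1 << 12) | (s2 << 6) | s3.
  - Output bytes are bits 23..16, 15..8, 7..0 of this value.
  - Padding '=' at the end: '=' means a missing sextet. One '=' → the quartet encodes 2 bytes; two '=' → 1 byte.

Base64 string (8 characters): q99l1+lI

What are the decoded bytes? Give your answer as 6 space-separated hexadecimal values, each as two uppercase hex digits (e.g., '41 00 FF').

After char 0 ('q'=42): chars_in_quartet=1 acc=0x2A bytes_emitted=0
After char 1 ('9'=61): chars_in_quartet=2 acc=0xABD bytes_emitted=0
After char 2 ('9'=61): chars_in_quartet=3 acc=0x2AF7D bytes_emitted=0
After char 3 ('l'=37): chars_in_quartet=4 acc=0xABDF65 -> emit AB DF 65, reset; bytes_emitted=3
After char 4 ('1'=53): chars_in_quartet=1 acc=0x35 bytes_emitted=3
After char 5 ('+'=62): chars_in_quartet=2 acc=0xD7E bytes_emitted=3
After char 6 ('l'=37): chars_in_quartet=3 acc=0x35FA5 bytes_emitted=3
After char 7 ('I'=8): chars_in_quartet=4 acc=0xD7E948 -> emit D7 E9 48, reset; bytes_emitted=6

Answer: AB DF 65 D7 E9 48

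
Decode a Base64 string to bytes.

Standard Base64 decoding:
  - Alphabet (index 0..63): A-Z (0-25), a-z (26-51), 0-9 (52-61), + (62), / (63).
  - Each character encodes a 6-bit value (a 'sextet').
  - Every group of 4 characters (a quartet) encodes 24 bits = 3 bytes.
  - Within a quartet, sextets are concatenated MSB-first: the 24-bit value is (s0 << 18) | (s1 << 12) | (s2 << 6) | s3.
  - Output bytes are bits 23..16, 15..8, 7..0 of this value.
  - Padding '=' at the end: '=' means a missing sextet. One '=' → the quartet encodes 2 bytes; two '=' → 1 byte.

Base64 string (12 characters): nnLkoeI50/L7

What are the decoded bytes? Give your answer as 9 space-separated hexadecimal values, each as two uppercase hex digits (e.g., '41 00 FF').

After char 0 ('n'=39): chars_in_quartet=1 acc=0x27 bytes_emitted=0
After char 1 ('n'=39): chars_in_quartet=2 acc=0x9E7 bytes_emitted=0
After char 2 ('L'=11): chars_in_quartet=3 acc=0x279CB bytes_emitted=0
After char 3 ('k'=36): chars_in_quartet=4 acc=0x9E72E4 -> emit 9E 72 E4, reset; bytes_emitted=3
After char 4 ('o'=40): chars_in_quartet=1 acc=0x28 bytes_emitted=3
After char 5 ('e'=30): chars_in_quartet=2 acc=0xA1E bytes_emitted=3
After char 6 ('I'=8): chars_in_quartet=3 acc=0x28788 bytes_emitted=3
After char 7 ('5'=57): chars_in_quartet=4 acc=0xA1E239 -> emit A1 E2 39, reset; bytes_emitted=6
After char 8 ('0'=52): chars_in_quartet=1 acc=0x34 bytes_emitted=6
After char 9 ('/'=63): chars_in_quartet=2 acc=0xD3F bytes_emitted=6
After char 10 ('L'=11): chars_in_quartet=3 acc=0x34FCB bytes_emitted=6
After char 11 ('7'=59): chars_in_quartet=4 acc=0xD3F2FB -> emit D3 F2 FB, reset; bytes_emitted=9

Answer: 9E 72 E4 A1 E2 39 D3 F2 FB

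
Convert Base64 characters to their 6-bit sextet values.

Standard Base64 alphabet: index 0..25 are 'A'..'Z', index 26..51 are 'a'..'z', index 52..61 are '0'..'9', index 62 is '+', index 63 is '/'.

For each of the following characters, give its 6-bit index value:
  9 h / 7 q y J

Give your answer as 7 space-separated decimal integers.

'9': 0..9 range, 52 + ord('9') − ord('0') = 61
'h': a..z range, 26 + ord('h') − ord('a') = 33
'/': index 63
'7': 0..9 range, 52 + ord('7') − ord('0') = 59
'q': a..z range, 26 + ord('q') − ord('a') = 42
'y': a..z range, 26 + ord('y') − ord('a') = 50
'J': A..Z range, ord('J') − ord('A') = 9

Answer: 61 33 63 59 42 50 9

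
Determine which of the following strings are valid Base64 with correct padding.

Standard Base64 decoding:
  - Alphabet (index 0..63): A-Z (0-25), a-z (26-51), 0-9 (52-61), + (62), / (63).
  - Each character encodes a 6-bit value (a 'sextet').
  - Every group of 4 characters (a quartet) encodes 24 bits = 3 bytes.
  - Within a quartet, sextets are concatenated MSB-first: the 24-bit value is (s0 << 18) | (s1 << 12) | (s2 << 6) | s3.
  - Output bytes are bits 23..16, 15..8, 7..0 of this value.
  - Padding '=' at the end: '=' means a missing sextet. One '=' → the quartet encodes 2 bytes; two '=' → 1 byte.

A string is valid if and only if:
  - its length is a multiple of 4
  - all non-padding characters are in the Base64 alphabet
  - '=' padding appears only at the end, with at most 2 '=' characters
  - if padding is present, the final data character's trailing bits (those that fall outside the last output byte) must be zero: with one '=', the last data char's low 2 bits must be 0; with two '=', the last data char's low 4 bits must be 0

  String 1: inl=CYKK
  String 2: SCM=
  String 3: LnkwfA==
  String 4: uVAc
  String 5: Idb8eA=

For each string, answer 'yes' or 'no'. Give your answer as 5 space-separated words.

Answer: no yes yes yes no

Derivation:
String 1: 'inl=CYKK' → invalid (bad char(s): ['=']; '=' in middle)
String 2: 'SCM=' → valid
String 3: 'LnkwfA==' → valid
String 4: 'uVAc' → valid
String 5: 'Idb8eA=' → invalid (len=7 not mult of 4)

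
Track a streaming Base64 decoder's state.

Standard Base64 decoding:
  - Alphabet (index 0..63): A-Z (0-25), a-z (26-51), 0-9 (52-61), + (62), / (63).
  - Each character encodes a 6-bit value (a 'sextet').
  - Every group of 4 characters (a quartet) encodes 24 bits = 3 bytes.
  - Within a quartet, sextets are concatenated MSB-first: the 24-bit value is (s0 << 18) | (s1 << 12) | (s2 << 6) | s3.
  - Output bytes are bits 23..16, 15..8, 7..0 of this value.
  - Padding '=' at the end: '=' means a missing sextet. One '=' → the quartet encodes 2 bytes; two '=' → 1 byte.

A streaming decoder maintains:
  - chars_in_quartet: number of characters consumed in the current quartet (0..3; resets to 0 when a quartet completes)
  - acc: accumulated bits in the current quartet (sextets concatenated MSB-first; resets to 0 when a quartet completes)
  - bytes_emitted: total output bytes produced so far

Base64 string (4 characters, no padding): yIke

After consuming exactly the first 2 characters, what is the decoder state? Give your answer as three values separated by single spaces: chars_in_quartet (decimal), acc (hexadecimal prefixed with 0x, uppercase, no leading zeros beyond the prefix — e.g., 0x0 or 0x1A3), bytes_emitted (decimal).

Answer: 2 0xC88 0

Derivation:
After char 0 ('y'=50): chars_in_quartet=1 acc=0x32 bytes_emitted=0
After char 1 ('I'=8): chars_in_quartet=2 acc=0xC88 bytes_emitted=0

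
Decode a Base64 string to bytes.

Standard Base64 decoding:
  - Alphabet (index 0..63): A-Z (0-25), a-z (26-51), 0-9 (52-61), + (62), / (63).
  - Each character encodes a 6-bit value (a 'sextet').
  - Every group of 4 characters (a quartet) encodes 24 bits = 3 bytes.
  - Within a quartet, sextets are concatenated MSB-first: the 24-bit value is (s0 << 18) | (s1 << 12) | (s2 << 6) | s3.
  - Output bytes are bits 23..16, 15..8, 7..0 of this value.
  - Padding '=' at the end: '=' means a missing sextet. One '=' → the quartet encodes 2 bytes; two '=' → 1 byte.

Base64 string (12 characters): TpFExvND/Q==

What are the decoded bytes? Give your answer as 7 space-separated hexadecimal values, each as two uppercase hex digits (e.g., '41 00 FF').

After char 0 ('T'=19): chars_in_quartet=1 acc=0x13 bytes_emitted=0
After char 1 ('p'=41): chars_in_quartet=2 acc=0x4E9 bytes_emitted=0
After char 2 ('F'=5): chars_in_quartet=3 acc=0x13A45 bytes_emitted=0
After char 3 ('E'=4): chars_in_quartet=4 acc=0x4E9144 -> emit 4E 91 44, reset; bytes_emitted=3
After char 4 ('x'=49): chars_in_quartet=1 acc=0x31 bytes_emitted=3
After char 5 ('v'=47): chars_in_quartet=2 acc=0xC6F bytes_emitted=3
After char 6 ('N'=13): chars_in_quartet=3 acc=0x31BCD bytes_emitted=3
After char 7 ('D'=3): chars_in_quartet=4 acc=0xC6F343 -> emit C6 F3 43, reset; bytes_emitted=6
After char 8 ('/'=63): chars_in_quartet=1 acc=0x3F bytes_emitted=6
After char 9 ('Q'=16): chars_in_quartet=2 acc=0xFD0 bytes_emitted=6
Padding '==': partial quartet acc=0xFD0 -> emit FD; bytes_emitted=7

Answer: 4E 91 44 C6 F3 43 FD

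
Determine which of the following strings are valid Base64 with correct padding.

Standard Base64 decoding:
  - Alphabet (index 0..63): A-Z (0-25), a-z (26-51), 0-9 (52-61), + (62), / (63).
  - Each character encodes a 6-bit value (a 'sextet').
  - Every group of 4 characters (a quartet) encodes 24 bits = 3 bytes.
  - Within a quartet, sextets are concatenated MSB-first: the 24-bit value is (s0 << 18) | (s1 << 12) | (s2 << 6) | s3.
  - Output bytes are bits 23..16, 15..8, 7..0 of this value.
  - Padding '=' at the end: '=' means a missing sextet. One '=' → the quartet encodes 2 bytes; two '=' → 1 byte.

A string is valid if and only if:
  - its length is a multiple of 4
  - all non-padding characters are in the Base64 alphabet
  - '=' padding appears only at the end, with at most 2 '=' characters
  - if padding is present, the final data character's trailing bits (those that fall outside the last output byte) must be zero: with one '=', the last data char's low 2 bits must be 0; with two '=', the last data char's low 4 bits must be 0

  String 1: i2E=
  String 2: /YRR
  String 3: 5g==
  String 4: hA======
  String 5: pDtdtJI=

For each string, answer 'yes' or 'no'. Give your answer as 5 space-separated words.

String 1: 'i2E=' → valid
String 2: '/YRR' → valid
String 3: '5g==' → valid
String 4: 'hA======' → invalid (6 pad chars (max 2))
String 5: 'pDtdtJI=' → valid

Answer: yes yes yes no yes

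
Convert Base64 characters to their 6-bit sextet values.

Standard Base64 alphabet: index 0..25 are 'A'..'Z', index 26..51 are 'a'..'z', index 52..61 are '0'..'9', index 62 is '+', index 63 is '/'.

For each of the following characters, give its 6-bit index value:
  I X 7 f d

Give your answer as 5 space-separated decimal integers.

Answer: 8 23 59 31 29

Derivation:
'I': A..Z range, ord('I') − ord('A') = 8
'X': A..Z range, ord('X') − ord('A') = 23
'7': 0..9 range, 52 + ord('7') − ord('0') = 59
'f': a..z range, 26 + ord('f') − ord('a') = 31
'd': a..z range, 26 + ord('d') − ord('a') = 29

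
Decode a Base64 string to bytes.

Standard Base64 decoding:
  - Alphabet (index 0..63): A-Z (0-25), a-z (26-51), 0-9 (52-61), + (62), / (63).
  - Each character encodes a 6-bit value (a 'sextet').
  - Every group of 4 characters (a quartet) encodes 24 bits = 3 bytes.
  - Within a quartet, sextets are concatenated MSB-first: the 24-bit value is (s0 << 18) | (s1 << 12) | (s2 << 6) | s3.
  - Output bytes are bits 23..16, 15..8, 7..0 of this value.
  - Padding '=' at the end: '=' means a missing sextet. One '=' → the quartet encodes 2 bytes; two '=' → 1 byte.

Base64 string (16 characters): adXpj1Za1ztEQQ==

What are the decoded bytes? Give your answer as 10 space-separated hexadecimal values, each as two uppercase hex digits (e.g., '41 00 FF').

After char 0 ('a'=26): chars_in_quartet=1 acc=0x1A bytes_emitted=0
After char 1 ('d'=29): chars_in_quartet=2 acc=0x69D bytes_emitted=0
After char 2 ('X'=23): chars_in_quartet=3 acc=0x1A757 bytes_emitted=0
After char 3 ('p'=41): chars_in_quartet=4 acc=0x69D5E9 -> emit 69 D5 E9, reset; bytes_emitted=3
After char 4 ('j'=35): chars_in_quartet=1 acc=0x23 bytes_emitted=3
After char 5 ('1'=53): chars_in_quartet=2 acc=0x8F5 bytes_emitted=3
After char 6 ('Z'=25): chars_in_quartet=3 acc=0x23D59 bytes_emitted=3
After char 7 ('a'=26): chars_in_quartet=4 acc=0x8F565A -> emit 8F 56 5A, reset; bytes_emitted=6
After char 8 ('1'=53): chars_in_quartet=1 acc=0x35 bytes_emitted=6
After char 9 ('z'=51): chars_in_quartet=2 acc=0xD73 bytes_emitted=6
After char 10 ('t'=45): chars_in_quartet=3 acc=0x35CED bytes_emitted=6
After char 11 ('E'=4): chars_in_quartet=4 acc=0xD73B44 -> emit D7 3B 44, reset; bytes_emitted=9
After char 12 ('Q'=16): chars_in_quartet=1 acc=0x10 bytes_emitted=9
After char 13 ('Q'=16): chars_in_quartet=2 acc=0x410 bytes_emitted=9
Padding '==': partial quartet acc=0x410 -> emit 41; bytes_emitted=10

Answer: 69 D5 E9 8F 56 5A D7 3B 44 41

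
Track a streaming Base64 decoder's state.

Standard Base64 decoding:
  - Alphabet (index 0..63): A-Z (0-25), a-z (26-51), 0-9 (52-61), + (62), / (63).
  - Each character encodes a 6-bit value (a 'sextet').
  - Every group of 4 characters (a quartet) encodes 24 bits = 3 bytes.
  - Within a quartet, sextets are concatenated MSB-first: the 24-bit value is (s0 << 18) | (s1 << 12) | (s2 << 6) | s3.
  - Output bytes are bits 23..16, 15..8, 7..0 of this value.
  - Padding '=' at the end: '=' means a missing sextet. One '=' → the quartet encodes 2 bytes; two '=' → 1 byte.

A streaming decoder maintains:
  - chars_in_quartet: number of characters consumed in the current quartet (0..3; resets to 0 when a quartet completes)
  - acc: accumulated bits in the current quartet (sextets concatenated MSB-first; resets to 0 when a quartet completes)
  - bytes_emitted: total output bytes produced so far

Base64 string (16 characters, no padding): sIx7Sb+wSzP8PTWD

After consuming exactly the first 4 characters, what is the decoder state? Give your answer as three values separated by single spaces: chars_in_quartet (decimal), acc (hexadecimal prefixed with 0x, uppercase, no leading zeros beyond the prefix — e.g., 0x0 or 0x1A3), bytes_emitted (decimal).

Answer: 0 0x0 3

Derivation:
After char 0 ('s'=44): chars_in_quartet=1 acc=0x2C bytes_emitted=0
After char 1 ('I'=8): chars_in_quartet=2 acc=0xB08 bytes_emitted=0
After char 2 ('x'=49): chars_in_quartet=3 acc=0x2C231 bytes_emitted=0
After char 3 ('7'=59): chars_in_quartet=4 acc=0xB08C7B -> emit B0 8C 7B, reset; bytes_emitted=3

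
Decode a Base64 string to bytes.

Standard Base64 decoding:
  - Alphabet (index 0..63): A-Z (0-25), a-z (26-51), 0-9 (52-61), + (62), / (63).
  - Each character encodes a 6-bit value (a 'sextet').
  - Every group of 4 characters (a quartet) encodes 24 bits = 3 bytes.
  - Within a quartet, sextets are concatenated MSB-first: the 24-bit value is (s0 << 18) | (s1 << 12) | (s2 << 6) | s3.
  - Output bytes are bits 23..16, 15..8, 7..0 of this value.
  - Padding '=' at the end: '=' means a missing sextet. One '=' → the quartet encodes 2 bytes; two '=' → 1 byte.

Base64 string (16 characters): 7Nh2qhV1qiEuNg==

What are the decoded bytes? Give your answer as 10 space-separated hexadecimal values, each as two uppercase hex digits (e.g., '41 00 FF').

Answer: EC D8 76 AA 15 75 AA 21 2E 36

Derivation:
After char 0 ('7'=59): chars_in_quartet=1 acc=0x3B bytes_emitted=0
After char 1 ('N'=13): chars_in_quartet=2 acc=0xECD bytes_emitted=0
After char 2 ('h'=33): chars_in_quartet=3 acc=0x3B361 bytes_emitted=0
After char 3 ('2'=54): chars_in_quartet=4 acc=0xECD876 -> emit EC D8 76, reset; bytes_emitted=3
After char 4 ('q'=42): chars_in_quartet=1 acc=0x2A bytes_emitted=3
After char 5 ('h'=33): chars_in_quartet=2 acc=0xAA1 bytes_emitted=3
After char 6 ('V'=21): chars_in_quartet=3 acc=0x2A855 bytes_emitted=3
After char 7 ('1'=53): chars_in_quartet=4 acc=0xAA1575 -> emit AA 15 75, reset; bytes_emitted=6
After char 8 ('q'=42): chars_in_quartet=1 acc=0x2A bytes_emitted=6
After char 9 ('i'=34): chars_in_quartet=2 acc=0xAA2 bytes_emitted=6
After char 10 ('E'=4): chars_in_quartet=3 acc=0x2A884 bytes_emitted=6
After char 11 ('u'=46): chars_in_quartet=4 acc=0xAA212E -> emit AA 21 2E, reset; bytes_emitted=9
After char 12 ('N'=13): chars_in_quartet=1 acc=0xD bytes_emitted=9
After char 13 ('g'=32): chars_in_quartet=2 acc=0x360 bytes_emitted=9
Padding '==': partial quartet acc=0x360 -> emit 36; bytes_emitted=10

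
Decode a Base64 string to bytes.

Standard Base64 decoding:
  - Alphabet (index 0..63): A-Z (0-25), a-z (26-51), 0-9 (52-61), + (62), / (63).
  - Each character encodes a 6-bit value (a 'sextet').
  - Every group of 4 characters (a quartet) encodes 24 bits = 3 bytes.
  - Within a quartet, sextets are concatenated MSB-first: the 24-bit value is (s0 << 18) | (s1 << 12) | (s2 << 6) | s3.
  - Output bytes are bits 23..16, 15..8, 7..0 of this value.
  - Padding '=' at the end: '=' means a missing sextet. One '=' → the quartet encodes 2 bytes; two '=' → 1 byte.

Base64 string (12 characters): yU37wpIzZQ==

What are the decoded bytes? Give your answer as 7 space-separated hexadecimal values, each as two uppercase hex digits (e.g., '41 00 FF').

Answer: C9 4D FB C2 92 33 65

Derivation:
After char 0 ('y'=50): chars_in_quartet=1 acc=0x32 bytes_emitted=0
After char 1 ('U'=20): chars_in_quartet=2 acc=0xC94 bytes_emitted=0
After char 2 ('3'=55): chars_in_quartet=3 acc=0x32537 bytes_emitted=0
After char 3 ('7'=59): chars_in_quartet=4 acc=0xC94DFB -> emit C9 4D FB, reset; bytes_emitted=3
After char 4 ('w'=48): chars_in_quartet=1 acc=0x30 bytes_emitted=3
After char 5 ('p'=41): chars_in_quartet=2 acc=0xC29 bytes_emitted=3
After char 6 ('I'=8): chars_in_quartet=3 acc=0x30A48 bytes_emitted=3
After char 7 ('z'=51): chars_in_quartet=4 acc=0xC29233 -> emit C2 92 33, reset; bytes_emitted=6
After char 8 ('Z'=25): chars_in_quartet=1 acc=0x19 bytes_emitted=6
After char 9 ('Q'=16): chars_in_quartet=2 acc=0x650 bytes_emitted=6
Padding '==': partial quartet acc=0x650 -> emit 65; bytes_emitted=7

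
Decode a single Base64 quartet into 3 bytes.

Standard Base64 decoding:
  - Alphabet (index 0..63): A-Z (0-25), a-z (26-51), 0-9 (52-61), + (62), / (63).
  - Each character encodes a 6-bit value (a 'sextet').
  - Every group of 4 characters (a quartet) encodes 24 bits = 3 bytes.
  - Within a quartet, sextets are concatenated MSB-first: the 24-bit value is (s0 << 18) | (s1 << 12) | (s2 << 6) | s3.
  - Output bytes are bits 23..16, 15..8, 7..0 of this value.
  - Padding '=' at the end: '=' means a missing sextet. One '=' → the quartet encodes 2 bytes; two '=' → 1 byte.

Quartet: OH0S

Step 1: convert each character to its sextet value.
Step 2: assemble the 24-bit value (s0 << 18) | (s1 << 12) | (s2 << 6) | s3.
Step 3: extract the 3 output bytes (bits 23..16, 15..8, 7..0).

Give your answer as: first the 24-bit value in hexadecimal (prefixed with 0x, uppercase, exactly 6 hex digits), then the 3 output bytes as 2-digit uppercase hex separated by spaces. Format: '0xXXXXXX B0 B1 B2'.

Answer: 0x387D12 38 7D 12

Derivation:
Sextets: O=14, H=7, 0=52, S=18
24-bit: (14<<18) | (7<<12) | (52<<6) | 18
      = 0x380000 | 0x007000 | 0x000D00 | 0x000012
      = 0x387D12
Bytes: (v>>16)&0xFF=38, (v>>8)&0xFF=7D, v&0xFF=12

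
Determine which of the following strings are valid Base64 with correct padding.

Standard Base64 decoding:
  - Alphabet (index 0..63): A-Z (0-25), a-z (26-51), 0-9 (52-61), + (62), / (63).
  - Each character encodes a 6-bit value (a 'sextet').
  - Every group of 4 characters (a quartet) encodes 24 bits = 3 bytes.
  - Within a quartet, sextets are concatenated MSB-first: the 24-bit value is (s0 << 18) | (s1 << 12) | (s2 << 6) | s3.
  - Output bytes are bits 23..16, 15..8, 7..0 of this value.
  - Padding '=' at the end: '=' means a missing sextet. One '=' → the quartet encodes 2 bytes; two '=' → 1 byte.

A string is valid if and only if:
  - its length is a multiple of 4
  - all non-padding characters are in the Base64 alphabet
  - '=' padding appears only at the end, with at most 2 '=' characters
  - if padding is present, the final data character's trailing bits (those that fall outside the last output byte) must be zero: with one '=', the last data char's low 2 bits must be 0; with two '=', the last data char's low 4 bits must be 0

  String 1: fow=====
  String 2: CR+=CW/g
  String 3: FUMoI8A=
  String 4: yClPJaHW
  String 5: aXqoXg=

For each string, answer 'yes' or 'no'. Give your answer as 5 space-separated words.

Answer: no no yes yes no

Derivation:
String 1: 'fow=====' → invalid (5 pad chars (max 2))
String 2: 'CR+=CW/g' → invalid (bad char(s): ['=']; '=' in middle)
String 3: 'FUMoI8A=' → valid
String 4: 'yClPJaHW' → valid
String 5: 'aXqoXg=' → invalid (len=7 not mult of 4)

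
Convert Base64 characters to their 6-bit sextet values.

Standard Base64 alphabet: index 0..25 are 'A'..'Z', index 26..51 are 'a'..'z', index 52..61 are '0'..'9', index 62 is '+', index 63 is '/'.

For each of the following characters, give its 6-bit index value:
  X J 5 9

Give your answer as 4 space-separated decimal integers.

'X': A..Z range, ord('X') − ord('A') = 23
'J': A..Z range, ord('J') − ord('A') = 9
'5': 0..9 range, 52 + ord('5') − ord('0') = 57
'9': 0..9 range, 52 + ord('9') − ord('0') = 61

Answer: 23 9 57 61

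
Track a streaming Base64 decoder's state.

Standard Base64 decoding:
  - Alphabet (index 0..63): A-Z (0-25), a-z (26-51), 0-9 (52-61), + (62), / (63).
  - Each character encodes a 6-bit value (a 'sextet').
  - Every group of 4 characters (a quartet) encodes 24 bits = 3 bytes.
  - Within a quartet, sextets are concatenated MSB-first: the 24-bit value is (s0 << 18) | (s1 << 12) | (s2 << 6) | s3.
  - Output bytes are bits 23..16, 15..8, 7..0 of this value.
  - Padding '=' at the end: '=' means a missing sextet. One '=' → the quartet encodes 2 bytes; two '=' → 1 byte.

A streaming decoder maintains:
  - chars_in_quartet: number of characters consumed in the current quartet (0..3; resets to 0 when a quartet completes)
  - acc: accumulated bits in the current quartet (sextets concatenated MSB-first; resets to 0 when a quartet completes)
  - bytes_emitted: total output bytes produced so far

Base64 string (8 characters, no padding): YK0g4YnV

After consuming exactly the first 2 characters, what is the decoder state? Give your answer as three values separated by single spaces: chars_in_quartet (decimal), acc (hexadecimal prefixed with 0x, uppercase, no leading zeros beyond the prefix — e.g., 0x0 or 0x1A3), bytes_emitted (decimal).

Answer: 2 0x60A 0

Derivation:
After char 0 ('Y'=24): chars_in_quartet=1 acc=0x18 bytes_emitted=0
After char 1 ('K'=10): chars_in_quartet=2 acc=0x60A bytes_emitted=0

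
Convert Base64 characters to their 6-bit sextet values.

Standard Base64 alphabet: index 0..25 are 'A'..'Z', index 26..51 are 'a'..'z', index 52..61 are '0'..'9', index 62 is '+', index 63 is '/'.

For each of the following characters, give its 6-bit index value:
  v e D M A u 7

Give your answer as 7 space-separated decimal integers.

'v': a..z range, 26 + ord('v') − ord('a') = 47
'e': a..z range, 26 + ord('e') − ord('a') = 30
'D': A..Z range, ord('D') − ord('A') = 3
'M': A..Z range, ord('M') − ord('A') = 12
'A': A..Z range, ord('A') − ord('A') = 0
'u': a..z range, 26 + ord('u') − ord('a') = 46
'7': 0..9 range, 52 + ord('7') − ord('0') = 59

Answer: 47 30 3 12 0 46 59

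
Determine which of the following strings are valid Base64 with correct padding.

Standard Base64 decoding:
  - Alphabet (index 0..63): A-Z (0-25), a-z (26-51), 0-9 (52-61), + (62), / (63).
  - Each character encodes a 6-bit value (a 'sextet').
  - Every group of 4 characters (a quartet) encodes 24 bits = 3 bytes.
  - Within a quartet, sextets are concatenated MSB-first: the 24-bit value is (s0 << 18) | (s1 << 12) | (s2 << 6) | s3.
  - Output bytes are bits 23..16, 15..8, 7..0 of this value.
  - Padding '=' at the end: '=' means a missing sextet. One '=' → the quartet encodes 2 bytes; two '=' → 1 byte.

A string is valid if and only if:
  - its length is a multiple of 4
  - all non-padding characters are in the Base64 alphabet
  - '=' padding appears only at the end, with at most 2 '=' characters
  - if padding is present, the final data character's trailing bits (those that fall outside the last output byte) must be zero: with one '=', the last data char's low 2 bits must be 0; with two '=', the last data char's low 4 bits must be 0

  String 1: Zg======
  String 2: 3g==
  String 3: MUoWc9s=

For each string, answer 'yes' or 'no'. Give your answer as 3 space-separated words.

Answer: no yes yes

Derivation:
String 1: 'Zg======' → invalid (6 pad chars (max 2))
String 2: '3g==' → valid
String 3: 'MUoWc9s=' → valid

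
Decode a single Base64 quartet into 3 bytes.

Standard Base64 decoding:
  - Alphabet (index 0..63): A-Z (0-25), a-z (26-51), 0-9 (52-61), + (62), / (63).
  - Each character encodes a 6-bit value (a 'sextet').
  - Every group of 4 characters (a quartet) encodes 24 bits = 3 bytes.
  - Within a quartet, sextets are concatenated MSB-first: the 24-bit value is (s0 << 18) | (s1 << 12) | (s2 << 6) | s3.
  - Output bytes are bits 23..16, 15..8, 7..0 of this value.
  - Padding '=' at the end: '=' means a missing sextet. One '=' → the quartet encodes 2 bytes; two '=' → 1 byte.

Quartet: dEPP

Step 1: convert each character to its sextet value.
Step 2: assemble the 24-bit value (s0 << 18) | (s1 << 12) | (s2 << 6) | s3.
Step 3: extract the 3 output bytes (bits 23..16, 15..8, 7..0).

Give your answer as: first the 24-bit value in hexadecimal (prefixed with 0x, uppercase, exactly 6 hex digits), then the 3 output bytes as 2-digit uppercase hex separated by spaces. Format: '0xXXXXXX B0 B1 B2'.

Sextets: d=29, E=4, P=15, P=15
24-bit: (29<<18) | (4<<12) | (15<<6) | 15
      = 0x740000 | 0x004000 | 0x0003C0 | 0x00000F
      = 0x7443CF
Bytes: (v>>16)&0xFF=74, (v>>8)&0xFF=43, v&0xFF=CF

Answer: 0x7443CF 74 43 CF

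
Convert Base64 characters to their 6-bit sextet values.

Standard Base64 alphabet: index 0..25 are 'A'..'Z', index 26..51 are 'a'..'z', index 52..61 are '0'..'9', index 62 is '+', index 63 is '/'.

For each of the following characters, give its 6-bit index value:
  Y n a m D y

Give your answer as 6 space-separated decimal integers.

Answer: 24 39 26 38 3 50

Derivation:
'Y': A..Z range, ord('Y') − ord('A') = 24
'n': a..z range, 26 + ord('n') − ord('a') = 39
'a': a..z range, 26 + ord('a') − ord('a') = 26
'm': a..z range, 26 + ord('m') − ord('a') = 38
'D': A..Z range, ord('D') − ord('A') = 3
'y': a..z range, 26 + ord('y') − ord('a') = 50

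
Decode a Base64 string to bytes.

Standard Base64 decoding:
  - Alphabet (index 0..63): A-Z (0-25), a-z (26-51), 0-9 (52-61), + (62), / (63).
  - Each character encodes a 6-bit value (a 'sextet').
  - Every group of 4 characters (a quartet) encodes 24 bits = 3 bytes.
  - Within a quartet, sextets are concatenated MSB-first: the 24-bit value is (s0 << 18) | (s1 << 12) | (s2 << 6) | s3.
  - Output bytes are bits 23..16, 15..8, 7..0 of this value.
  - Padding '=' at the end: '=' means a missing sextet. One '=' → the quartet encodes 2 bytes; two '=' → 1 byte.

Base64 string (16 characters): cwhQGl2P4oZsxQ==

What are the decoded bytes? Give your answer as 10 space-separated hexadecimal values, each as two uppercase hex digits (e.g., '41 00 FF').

After char 0 ('c'=28): chars_in_quartet=1 acc=0x1C bytes_emitted=0
After char 1 ('w'=48): chars_in_quartet=2 acc=0x730 bytes_emitted=0
After char 2 ('h'=33): chars_in_quartet=3 acc=0x1CC21 bytes_emitted=0
After char 3 ('Q'=16): chars_in_quartet=4 acc=0x730850 -> emit 73 08 50, reset; bytes_emitted=3
After char 4 ('G'=6): chars_in_quartet=1 acc=0x6 bytes_emitted=3
After char 5 ('l'=37): chars_in_quartet=2 acc=0x1A5 bytes_emitted=3
After char 6 ('2'=54): chars_in_quartet=3 acc=0x6976 bytes_emitted=3
After char 7 ('P'=15): chars_in_quartet=4 acc=0x1A5D8F -> emit 1A 5D 8F, reset; bytes_emitted=6
After char 8 ('4'=56): chars_in_quartet=1 acc=0x38 bytes_emitted=6
After char 9 ('o'=40): chars_in_quartet=2 acc=0xE28 bytes_emitted=6
After char 10 ('Z'=25): chars_in_quartet=3 acc=0x38A19 bytes_emitted=6
After char 11 ('s'=44): chars_in_quartet=4 acc=0xE2866C -> emit E2 86 6C, reset; bytes_emitted=9
After char 12 ('x'=49): chars_in_quartet=1 acc=0x31 bytes_emitted=9
After char 13 ('Q'=16): chars_in_quartet=2 acc=0xC50 bytes_emitted=9
Padding '==': partial quartet acc=0xC50 -> emit C5; bytes_emitted=10

Answer: 73 08 50 1A 5D 8F E2 86 6C C5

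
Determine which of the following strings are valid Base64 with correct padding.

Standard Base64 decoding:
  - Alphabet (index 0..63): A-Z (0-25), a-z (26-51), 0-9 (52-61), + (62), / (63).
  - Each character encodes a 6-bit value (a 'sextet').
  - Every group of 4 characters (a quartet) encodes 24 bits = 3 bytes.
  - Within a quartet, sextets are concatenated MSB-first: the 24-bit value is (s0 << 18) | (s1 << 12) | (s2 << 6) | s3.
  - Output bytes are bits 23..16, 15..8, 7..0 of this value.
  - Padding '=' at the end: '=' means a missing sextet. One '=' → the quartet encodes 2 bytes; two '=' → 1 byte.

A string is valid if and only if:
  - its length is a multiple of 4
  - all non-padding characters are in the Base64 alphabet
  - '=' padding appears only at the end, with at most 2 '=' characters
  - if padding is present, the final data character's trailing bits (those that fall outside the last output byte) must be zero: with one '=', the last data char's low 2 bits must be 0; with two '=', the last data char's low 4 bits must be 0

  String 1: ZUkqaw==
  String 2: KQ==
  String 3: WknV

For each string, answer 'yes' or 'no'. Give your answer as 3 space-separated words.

Answer: yes yes yes

Derivation:
String 1: 'ZUkqaw==' → valid
String 2: 'KQ==' → valid
String 3: 'WknV' → valid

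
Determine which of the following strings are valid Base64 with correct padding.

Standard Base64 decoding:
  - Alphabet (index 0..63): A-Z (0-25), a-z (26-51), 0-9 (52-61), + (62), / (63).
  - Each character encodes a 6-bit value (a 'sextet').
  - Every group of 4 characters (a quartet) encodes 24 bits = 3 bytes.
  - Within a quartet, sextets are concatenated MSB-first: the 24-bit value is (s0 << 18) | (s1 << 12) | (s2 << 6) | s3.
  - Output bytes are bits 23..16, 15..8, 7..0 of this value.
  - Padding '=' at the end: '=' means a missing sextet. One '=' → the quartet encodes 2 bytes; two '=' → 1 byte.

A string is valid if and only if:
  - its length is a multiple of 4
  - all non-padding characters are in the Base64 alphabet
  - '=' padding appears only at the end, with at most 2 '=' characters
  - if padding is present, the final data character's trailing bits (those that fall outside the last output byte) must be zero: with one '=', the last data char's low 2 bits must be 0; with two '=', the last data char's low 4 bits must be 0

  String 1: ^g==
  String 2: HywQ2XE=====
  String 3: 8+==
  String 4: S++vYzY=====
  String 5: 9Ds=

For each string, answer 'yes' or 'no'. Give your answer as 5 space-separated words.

String 1: '^g==' → invalid (bad char(s): ['^'])
String 2: 'HywQ2XE=====' → invalid (5 pad chars (max 2))
String 3: '8+==' → invalid (bad trailing bits)
String 4: 'S++vYzY=====' → invalid (5 pad chars (max 2))
String 5: '9Ds=' → valid

Answer: no no no no yes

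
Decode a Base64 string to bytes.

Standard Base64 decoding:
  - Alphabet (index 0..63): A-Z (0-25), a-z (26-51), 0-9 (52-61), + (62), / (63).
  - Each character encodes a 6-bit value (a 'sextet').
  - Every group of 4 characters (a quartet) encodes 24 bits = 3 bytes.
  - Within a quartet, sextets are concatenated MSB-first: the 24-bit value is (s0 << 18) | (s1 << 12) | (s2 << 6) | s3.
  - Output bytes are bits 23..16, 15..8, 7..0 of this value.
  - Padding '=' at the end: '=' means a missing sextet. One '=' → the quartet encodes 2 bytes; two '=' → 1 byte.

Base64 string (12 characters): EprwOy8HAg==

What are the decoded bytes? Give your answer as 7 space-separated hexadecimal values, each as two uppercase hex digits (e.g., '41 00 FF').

Answer: 12 9A F0 3B 2F 07 02

Derivation:
After char 0 ('E'=4): chars_in_quartet=1 acc=0x4 bytes_emitted=0
After char 1 ('p'=41): chars_in_quartet=2 acc=0x129 bytes_emitted=0
After char 2 ('r'=43): chars_in_quartet=3 acc=0x4A6B bytes_emitted=0
After char 3 ('w'=48): chars_in_quartet=4 acc=0x129AF0 -> emit 12 9A F0, reset; bytes_emitted=3
After char 4 ('O'=14): chars_in_quartet=1 acc=0xE bytes_emitted=3
After char 5 ('y'=50): chars_in_quartet=2 acc=0x3B2 bytes_emitted=3
After char 6 ('8'=60): chars_in_quartet=3 acc=0xECBC bytes_emitted=3
After char 7 ('H'=7): chars_in_quartet=4 acc=0x3B2F07 -> emit 3B 2F 07, reset; bytes_emitted=6
After char 8 ('A'=0): chars_in_quartet=1 acc=0x0 bytes_emitted=6
After char 9 ('g'=32): chars_in_quartet=2 acc=0x20 bytes_emitted=6
Padding '==': partial quartet acc=0x20 -> emit 02; bytes_emitted=7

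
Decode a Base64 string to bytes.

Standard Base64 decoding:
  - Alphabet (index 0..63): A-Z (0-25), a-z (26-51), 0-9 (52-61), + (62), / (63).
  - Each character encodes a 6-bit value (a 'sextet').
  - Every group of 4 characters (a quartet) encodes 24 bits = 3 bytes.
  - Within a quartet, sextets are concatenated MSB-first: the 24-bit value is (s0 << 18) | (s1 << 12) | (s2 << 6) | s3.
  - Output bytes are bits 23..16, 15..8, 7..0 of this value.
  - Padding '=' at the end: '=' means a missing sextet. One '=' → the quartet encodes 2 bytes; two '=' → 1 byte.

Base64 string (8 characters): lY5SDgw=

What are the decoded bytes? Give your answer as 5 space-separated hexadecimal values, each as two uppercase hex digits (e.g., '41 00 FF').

Answer: 95 8E 52 0E 0C

Derivation:
After char 0 ('l'=37): chars_in_quartet=1 acc=0x25 bytes_emitted=0
After char 1 ('Y'=24): chars_in_quartet=2 acc=0x958 bytes_emitted=0
After char 2 ('5'=57): chars_in_quartet=3 acc=0x25639 bytes_emitted=0
After char 3 ('S'=18): chars_in_quartet=4 acc=0x958E52 -> emit 95 8E 52, reset; bytes_emitted=3
After char 4 ('D'=3): chars_in_quartet=1 acc=0x3 bytes_emitted=3
After char 5 ('g'=32): chars_in_quartet=2 acc=0xE0 bytes_emitted=3
After char 6 ('w'=48): chars_in_quartet=3 acc=0x3830 bytes_emitted=3
Padding '=': partial quartet acc=0x3830 -> emit 0E 0C; bytes_emitted=5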